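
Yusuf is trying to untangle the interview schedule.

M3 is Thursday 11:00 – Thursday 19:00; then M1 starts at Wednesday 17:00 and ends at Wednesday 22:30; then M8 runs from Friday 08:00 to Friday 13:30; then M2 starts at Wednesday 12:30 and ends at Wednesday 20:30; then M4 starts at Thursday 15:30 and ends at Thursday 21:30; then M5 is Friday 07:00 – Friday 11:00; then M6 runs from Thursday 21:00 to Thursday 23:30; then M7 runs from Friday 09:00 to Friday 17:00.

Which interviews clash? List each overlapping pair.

Check each pair: they overlap iff neither finishes before the other starts.
Sorted by start: M2, M1, M3, M4, M6, M5, M8, M7.
M1 starts before M2 ends → M2 and M1 overlap.
M3 starts after M2 ends, so M2 has no further overlaps.
M3 starts after M1 ends, so M1 has no further overlaps.
M4 starts before M3 ends → M3 and M4 overlap.
M6 starts after M3 ends, so M3 has no further overlaps.
M6 starts before M4 ends → M4 and M6 overlap.
M5 starts after M4 ends, so M4 has no further overlaps.
M5 starts after M6 ends, so M6 has no further overlaps.
M8 starts before M5 ends → M5 and M8 overlap.
M7 starts before M5 ends → M5 and M7 overlap.
M7 starts before M8 ends → M8 and M7 overlap.

M1 & M2, M3 & M4, M4 & M6, M5 & M7, M5 & M8, M7 & M8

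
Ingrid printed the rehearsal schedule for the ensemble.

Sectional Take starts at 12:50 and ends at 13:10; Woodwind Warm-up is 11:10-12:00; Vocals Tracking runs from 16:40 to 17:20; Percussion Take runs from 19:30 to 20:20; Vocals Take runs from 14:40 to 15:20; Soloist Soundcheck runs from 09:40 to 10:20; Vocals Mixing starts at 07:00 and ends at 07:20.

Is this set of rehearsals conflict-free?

Yes

Sorted by start: Vocals Mixing, Soloist Soundcheck, Woodwind Warm-up, Sectional Take, Vocals Take, Vocals Tracking, Percussion Take.
Soloist Soundcheck starts after Vocals Mixing ends — done with Vocals Mixing.
Woodwind Warm-up starts after Soloist Soundcheck ends — done with Soloist Soundcheck.
Sectional Take starts after Woodwind Warm-up ends — done with Woodwind Warm-up.
Vocals Take starts after Sectional Take ends — done with Sectional Take.
Vocals Tracking starts after Vocals Take ends — done with Vocals Take.
Percussion Take starts after Vocals Tracking ends.
Every pair is clear; the schedule has no overlaps.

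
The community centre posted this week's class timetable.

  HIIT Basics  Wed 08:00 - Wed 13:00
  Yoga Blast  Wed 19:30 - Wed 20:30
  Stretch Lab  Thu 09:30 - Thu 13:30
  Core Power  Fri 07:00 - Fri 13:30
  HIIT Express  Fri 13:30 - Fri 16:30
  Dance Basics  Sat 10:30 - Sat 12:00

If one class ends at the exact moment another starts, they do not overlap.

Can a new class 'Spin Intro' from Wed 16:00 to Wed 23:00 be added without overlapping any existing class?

No — it overlaps Yoga Blast

HIIT Basics: ends Wed 13:00 at or before Spin Intro starts Wed 16:00 → clear.
Yoga Blast: starts Wed 19:30 before Spin Intro ends Wed 23:00, and ends Wed 20:30 after Spin Intro starts Wed 16:00 → overlap.
Stretch Lab: starts Thu 09:30 at or after Spin Intro ends Wed 23:00 → clear.
Core Power: starts Fri 07:00 at or after Spin Intro ends Wed 23:00 → clear.
HIIT Express: starts Fri 13:30 at or after Spin Intro ends Wed 23:00 → clear.
Dance Basics: starts Sat 10:30 at or after Spin Intro ends Wed 23:00 → clear.
Spin Intro overlaps Yoga Blast.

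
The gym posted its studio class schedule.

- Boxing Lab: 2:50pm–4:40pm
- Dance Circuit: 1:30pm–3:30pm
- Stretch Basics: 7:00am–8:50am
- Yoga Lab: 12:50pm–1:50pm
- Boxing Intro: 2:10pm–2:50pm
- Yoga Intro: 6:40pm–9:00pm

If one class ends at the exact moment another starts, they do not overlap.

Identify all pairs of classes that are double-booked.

Sorted by start: Stretch Basics, Yoga Lab, Dance Circuit, Boxing Intro, Boxing Lab, Yoga Intro.
Yoga Lab starts after Stretch Basics ends, so nothing later overlaps Stretch Basics either.
Dance Circuit starts before Yoga Lab ends → Yoga Lab and Dance Circuit overlap.
Boxing Intro starts after Yoga Lab ends, so nothing later overlaps Yoga Lab either.
Boxing Intro starts before Dance Circuit ends → Dance Circuit and Boxing Intro overlap.
Boxing Lab starts before Dance Circuit ends → Dance Circuit and Boxing Lab overlap.
Yoga Intro starts after Dance Circuit ends.
Boxing Lab starts exactly when Boxing Intro ends (back-to-back, no overlap), so nothing later overlaps Boxing Intro either.
Yoga Intro starts after Boxing Lab ends.

Boxing Intro & Dance Circuit, Boxing Lab & Dance Circuit, Dance Circuit & Yoga Lab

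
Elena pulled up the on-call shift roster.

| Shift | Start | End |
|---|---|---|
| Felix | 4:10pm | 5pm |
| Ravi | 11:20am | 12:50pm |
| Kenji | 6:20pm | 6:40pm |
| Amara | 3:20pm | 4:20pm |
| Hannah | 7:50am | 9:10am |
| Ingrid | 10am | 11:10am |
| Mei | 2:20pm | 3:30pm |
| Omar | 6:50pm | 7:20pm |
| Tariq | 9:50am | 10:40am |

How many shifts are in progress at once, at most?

Walk through starts and ends in time order (an end at T is processed before a start at T):
7:50am start Hannah → 1
9:10am end Hannah → 0
9:50am start Tariq → 1
10am start Ingrid → 2
10:40am end Tariq → 1
11:10am end Ingrid → 0
11:20am start Ravi → 1
12:50pm end Ravi → 0
2:20pm start Mei → 1
3:20pm start Amara → 2
3:30pm end Mei → 1
4:10pm start Felix → 2
4:20pm end Amara → 1
5pm end Felix → 0
6:20pm start Kenji → 1
6:40pm end Kenji → 0
6:50pm start Omar → 1
7:20pm end Omar → 0
Peak is 2, at 10am (Ingrid, Tariq).

2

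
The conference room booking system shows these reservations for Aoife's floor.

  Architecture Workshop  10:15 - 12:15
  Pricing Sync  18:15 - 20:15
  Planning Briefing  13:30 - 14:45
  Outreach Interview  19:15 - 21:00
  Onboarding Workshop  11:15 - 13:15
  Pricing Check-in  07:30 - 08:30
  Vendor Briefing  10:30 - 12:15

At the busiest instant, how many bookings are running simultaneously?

3

Sort all start/end points and keep a running count:
07:30 start Pricing Check-in → 1
08:30 end Pricing Check-in → 0
10:15 start Architecture Workshop → 1
10:30 start Vendor Briefing → 2
11:15 start Onboarding Workshop → 3
12:15 end Architecture Workshop → 2
12:15 end Vendor Briefing → 1
13:15 end Onboarding Workshop → 0
13:30 start Planning Briefing → 1
14:45 end Planning Briefing → 0
18:15 start Pricing Sync → 1
19:15 start Outreach Interview → 2
20:15 end Pricing Sync → 1
21:00 end Outreach Interview → 0
Peak is 3, at 11:15 (Architecture Workshop, Onboarding Workshop, Vendor Briefing).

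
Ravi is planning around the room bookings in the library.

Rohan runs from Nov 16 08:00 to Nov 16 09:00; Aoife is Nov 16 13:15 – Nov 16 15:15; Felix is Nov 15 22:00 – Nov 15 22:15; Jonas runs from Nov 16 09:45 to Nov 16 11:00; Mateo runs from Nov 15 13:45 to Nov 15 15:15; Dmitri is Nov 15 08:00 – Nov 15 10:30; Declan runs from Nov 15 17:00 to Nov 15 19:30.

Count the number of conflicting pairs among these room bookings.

0

Check each pair: they overlap iff neither finishes before the other starts.
Sorted by start: Dmitri, Mateo, Declan, Felix, Rohan, Jonas, Aoife.
Mateo starts after Dmitri ends, so Dmitri has no further overlaps.
Declan starts after Mateo ends, so Mateo has no further overlaps.
Felix starts after Declan ends, so Declan has no further overlaps.
Rohan starts after Felix ends, so Felix has no further overlaps.
Jonas starts after Rohan ends, so Rohan has no further overlaps.
Aoife starts after Jonas ends.
No pair overlaps.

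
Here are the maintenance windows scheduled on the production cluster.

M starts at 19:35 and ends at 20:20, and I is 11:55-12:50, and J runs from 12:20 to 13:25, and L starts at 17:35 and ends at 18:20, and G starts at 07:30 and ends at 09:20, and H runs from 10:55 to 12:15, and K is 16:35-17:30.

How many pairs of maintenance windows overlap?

Sorted by start: G, H, I, J, K, L, M.
H starts after G ends; G is clear from here.
I starts before H ends → H and I overlap.
J starts after H ends; H is clear from here.
J starts before I ends → I and J overlap.
K starts after I ends; I is clear from here.
K starts after J ends; J is clear from here.
L starts after K ends; K is clear from here.
M starts after L ends.
Overlapping pairs: H & I, I & J — 2 in total.

2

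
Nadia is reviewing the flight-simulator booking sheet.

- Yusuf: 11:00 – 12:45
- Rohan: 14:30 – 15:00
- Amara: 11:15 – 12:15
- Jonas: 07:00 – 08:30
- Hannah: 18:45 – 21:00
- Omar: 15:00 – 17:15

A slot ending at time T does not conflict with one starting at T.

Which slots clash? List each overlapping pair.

Check each pair: they overlap iff neither finishes before the other starts.
Sorted by start: Jonas, Yusuf, Amara, Rohan, Omar, Hannah.
Yusuf starts after Jonas ends — done with Jonas.
Amara starts before Yusuf ends → Yusuf and Amara overlap.
Rohan starts after Yusuf ends — done with Yusuf.
Rohan starts after Amara ends — done with Amara.
Omar starts exactly when Rohan ends (back-to-back, no overlap) — done with Rohan.
Hannah starts after Omar ends.

Amara & Yusuf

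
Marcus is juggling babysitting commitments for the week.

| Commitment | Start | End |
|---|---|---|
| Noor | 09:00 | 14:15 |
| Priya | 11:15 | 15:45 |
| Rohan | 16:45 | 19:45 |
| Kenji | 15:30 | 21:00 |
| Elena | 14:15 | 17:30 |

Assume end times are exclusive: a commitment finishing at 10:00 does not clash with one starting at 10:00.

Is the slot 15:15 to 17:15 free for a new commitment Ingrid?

No — it overlaps Elena, Kenji, Priya, Rohan

Noor: ends 14:15 at or before Ingrid starts 15:15 → clear.
Priya: starts 11:15 before Ingrid ends 17:15, and ends 15:45 after Ingrid starts 15:15 → overlap.
Elena: starts 14:15 before Ingrid ends 17:15, and ends 17:30 after Ingrid starts 15:15 → overlap.
Kenji: starts 15:30 before Ingrid ends 17:15, and ends 21:00 after Ingrid starts 15:15 → overlap.
Rohan: starts 16:45 before Ingrid ends 17:15, and ends 19:45 after Ingrid starts 15:15 → overlap.
Ingrid overlaps Priya, Rohan, Kenji, Elena.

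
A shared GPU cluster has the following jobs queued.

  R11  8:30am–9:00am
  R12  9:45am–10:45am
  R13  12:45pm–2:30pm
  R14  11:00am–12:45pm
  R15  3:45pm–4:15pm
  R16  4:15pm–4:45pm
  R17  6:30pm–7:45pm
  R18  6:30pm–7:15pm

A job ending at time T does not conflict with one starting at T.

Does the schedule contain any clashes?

Sorted by start: R11, R12, R14, R13, R15, R16, R17, R18.
R12 starts after R11 ends, so nothing later overlaps R11 either.
R14 starts after R12 ends, so nothing later overlaps R12 either.
R13 starts exactly when R14 ends (back-to-back, no overlap), so nothing later overlaps R14 either.
R15 starts after R13 ends, so nothing later overlaps R13 either.
R16 starts exactly when R15 ends (back-to-back, no overlap), so nothing later overlaps R15 either.
R17 starts after R16 ends, so nothing later overlaps R16 either.
R18 starts before R17 ends → R17 and R18 overlap.
That's a conflict, so the schedule is not conflict-free.

Yes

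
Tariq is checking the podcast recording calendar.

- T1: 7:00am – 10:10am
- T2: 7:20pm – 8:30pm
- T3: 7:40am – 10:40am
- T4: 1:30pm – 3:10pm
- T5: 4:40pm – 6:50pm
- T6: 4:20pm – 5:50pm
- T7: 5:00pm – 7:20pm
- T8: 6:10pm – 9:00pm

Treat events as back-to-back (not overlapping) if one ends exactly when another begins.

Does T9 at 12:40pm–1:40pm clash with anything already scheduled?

T1: ends 10:10am at or before T9 starts 12:40pm → clear.
T3: ends 10:40am at or before T9 starts 12:40pm → clear.
T4: starts 1:30pm before T9 ends 1:40pm, and ends 3:10pm after T9 starts 12:40pm → overlap.
T6: starts 4:20pm at or after T9 ends 1:40pm → clear.
T5: starts 4:40pm at or after T9 ends 1:40pm → clear.
T7: starts 5:00pm at or after T9 ends 1:40pm → clear.
T8: starts 6:10pm at or after T9 ends 1:40pm → clear.
T2: starts 7:20pm at or after T9 ends 1:40pm → clear.
T9 overlaps T4.

Yes — it overlaps T4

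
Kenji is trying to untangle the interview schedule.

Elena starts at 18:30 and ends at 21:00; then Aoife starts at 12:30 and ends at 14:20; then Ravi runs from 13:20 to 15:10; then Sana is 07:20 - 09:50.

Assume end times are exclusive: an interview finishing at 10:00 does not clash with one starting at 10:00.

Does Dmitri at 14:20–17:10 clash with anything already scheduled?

Yes — it overlaps Ravi

Sana: ends 09:50 at or before Dmitri starts 14:20 → clear.
Aoife: ends 14:20 at or before Dmitri starts 14:20 → clear.
Ravi: starts 13:20 before Dmitri ends 17:10, and ends 15:10 after Dmitri starts 14:20 → overlap.
Elena: starts 18:30 at or after Dmitri ends 17:10 → clear.
Dmitri overlaps Ravi.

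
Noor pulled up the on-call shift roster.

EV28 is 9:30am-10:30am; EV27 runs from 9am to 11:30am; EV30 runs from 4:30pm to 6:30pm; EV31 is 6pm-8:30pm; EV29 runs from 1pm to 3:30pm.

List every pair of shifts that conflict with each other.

EV27 & EV28, EV30 & EV31

Sorted by start: EV27, EV28, EV29, EV30, EV31.
EV28 starts before EV27 ends → EV27 and EV28 overlap.
EV29 starts after EV27 ends, so nothing later overlaps EV27 either.
EV29 starts after EV28 ends, so nothing later overlaps EV28 either.
EV30 starts after EV29 ends, so nothing later overlaps EV29 either.
EV31 starts before EV30 ends → EV30 and EV31 overlap.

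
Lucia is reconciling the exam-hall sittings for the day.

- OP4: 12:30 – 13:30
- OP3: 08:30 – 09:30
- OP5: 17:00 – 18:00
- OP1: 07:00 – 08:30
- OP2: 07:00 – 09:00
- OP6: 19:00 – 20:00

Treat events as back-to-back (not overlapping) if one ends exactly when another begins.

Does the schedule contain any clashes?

Check each pair: they overlap iff neither finishes before the other starts.
Sorted by start: OP1, OP2, OP3, OP4, OP5, OP6.
OP2 starts before OP1 ends → OP1 and OP2 overlap.
That's a conflict, so the schedule is not conflict-free.

Yes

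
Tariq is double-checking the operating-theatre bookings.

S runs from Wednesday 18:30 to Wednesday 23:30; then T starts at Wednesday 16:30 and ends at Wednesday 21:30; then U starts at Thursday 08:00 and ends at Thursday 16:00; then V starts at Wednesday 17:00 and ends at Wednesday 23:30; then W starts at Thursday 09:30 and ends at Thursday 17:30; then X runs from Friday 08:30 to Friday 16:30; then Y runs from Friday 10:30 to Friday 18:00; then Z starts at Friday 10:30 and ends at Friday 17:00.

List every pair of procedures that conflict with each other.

Sorted by start: T, V, S, U, W, X, Y, Z.
V starts before T ends → T and V overlap.
S starts before T ends → T and S overlap.
U starts after T ends — done with T.
S starts before V ends → V and S overlap.
U starts after V ends — done with V.
U starts after S ends — done with S.
W starts before U ends → U and W overlap.
X starts after U ends — done with U.
X starts after W ends — done with W.
Y starts before X ends → X and Y overlap.
Z starts before X ends → X and Z overlap.
Z starts before Y ends → Y and Z overlap.

S & T, S & V, T & V, U & W, X & Y, X & Z, Y & Z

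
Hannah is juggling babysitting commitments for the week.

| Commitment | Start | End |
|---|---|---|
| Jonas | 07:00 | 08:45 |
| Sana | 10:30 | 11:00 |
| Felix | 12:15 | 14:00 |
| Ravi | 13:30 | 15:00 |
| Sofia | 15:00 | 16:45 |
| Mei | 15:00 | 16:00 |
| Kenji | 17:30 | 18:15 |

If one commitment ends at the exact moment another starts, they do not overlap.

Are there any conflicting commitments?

Yes

Sorted by start: Jonas, Sana, Felix, Ravi, Sofia, Mei, Kenji.
Sana starts after Jonas ends; Jonas is clear from here.
Felix starts after Sana ends; Sana is clear from here.
Ravi starts before Felix ends → Felix and Ravi overlap.
That's a conflict, so the schedule is not conflict-free.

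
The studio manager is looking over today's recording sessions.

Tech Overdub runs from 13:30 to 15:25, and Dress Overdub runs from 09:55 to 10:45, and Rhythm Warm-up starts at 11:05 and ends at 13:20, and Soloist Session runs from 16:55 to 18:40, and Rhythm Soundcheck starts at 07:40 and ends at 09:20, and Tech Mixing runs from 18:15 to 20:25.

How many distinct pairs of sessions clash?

1

Sorted by start: Rhythm Soundcheck, Dress Overdub, Rhythm Warm-up, Tech Overdub, Soloist Session, Tech Mixing.
Dress Overdub starts after Rhythm Soundcheck ends — done with Rhythm Soundcheck.
Rhythm Warm-up starts after Dress Overdub ends — done with Dress Overdub.
Tech Overdub starts after Rhythm Warm-up ends — done with Rhythm Warm-up.
Soloist Session starts after Tech Overdub ends — done with Tech Overdub.
Tech Mixing starts before Soloist Session ends → Soloist Session and Tech Mixing overlap.
Overlapping pairs: Soloist Session & Tech Mixing — 1 in total.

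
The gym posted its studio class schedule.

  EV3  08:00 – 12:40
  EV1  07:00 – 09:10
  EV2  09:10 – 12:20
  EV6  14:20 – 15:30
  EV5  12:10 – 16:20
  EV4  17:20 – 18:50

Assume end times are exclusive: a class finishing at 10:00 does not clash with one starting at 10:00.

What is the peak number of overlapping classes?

3

Walk through starts and ends in time order (an end at T is processed before a start at T):
07:00 start EV1 → 1
08:00 start EV3 → 2
09:10 end EV1 → 1
09:10 start EV2 → 2
12:10 start EV5 → 3
12:20 end EV2 → 2
12:40 end EV3 → 1
14:20 start EV6 → 2
15:30 end EV6 → 1
16:20 end EV5 → 0
17:20 start EV4 → 1
18:50 end EV4 → 0
Peak is 3, at 12:10 (EV2, EV3, EV5).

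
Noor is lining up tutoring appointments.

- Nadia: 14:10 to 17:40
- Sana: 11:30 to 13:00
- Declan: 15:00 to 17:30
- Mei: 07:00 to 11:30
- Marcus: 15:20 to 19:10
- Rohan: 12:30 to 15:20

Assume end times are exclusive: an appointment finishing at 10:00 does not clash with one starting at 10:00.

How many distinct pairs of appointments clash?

6

Two intervals overlap when each starts before the other ends.
Sorted by start: Mei, Sana, Rohan, Nadia, Declan, Marcus.
Sana starts exactly when Mei ends (back-to-back, no overlap), so Mei has no further overlaps.
Rohan starts before Sana ends → Sana and Rohan overlap.
Nadia starts after Sana ends, so Sana has no further overlaps.
Nadia starts before Rohan ends → Rohan and Nadia overlap.
Declan starts before Rohan ends → Rohan and Declan overlap.
Marcus starts exactly when Rohan ends (back-to-back, no overlap).
Declan starts before Nadia ends → Nadia and Declan overlap.
Marcus starts before Nadia ends → Nadia and Marcus overlap.
Marcus starts before Declan ends → Declan and Marcus overlap.
Overlapping pairs: Declan & Marcus, Declan & Nadia, Declan & Rohan, Marcus & Nadia, Nadia & Rohan, Rohan & Sana — 6 in total.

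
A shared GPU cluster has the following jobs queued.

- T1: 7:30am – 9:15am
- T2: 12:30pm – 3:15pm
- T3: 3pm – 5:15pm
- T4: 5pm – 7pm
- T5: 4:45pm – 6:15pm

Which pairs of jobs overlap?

Sorted by start: T1, T2, T3, T5, T4.
T2 starts after T1 ends; T1 is clear from here.
T3 starts before T2 ends → T2 and T3 overlap.
T5 starts after T2 ends; T2 is clear from here.
T5 starts before T3 ends → T3 and T5 overlap.
T4 starts before T3 ends → T3 and T4 overlap.
T4 starts before T5 ends → T5 and T4 overlap.

T2 & T3, T3 & T4, T3 & T5, T4 & T5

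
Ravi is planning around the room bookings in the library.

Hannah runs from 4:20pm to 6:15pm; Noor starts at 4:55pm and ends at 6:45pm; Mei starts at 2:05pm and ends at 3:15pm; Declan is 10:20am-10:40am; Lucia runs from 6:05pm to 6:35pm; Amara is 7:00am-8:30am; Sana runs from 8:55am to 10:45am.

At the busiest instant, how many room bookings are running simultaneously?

Sweep the timeline, counting +1 at each start and −1 at each end (ends before starts at a tie):
7:00am start Amara → 1
8:30am end Amara → 0
8:55am start Sana → 1
10:20am start Declan → 2
10:40am end Declan → 1
10:45am end Sana → 0
2:05pm start Mei → 1
3:15pm end Mei → 0
4:20pm start Hannah → 1
4:55pm start Noor → 2
6:05pm start Lucia → 3
6:15pm end Hannah → 2
6:35pm end Lucia → 1
6:45pm end Noor → 0
Peak is 3, at 6:05pm (Hannah, Lucia, Noor).

3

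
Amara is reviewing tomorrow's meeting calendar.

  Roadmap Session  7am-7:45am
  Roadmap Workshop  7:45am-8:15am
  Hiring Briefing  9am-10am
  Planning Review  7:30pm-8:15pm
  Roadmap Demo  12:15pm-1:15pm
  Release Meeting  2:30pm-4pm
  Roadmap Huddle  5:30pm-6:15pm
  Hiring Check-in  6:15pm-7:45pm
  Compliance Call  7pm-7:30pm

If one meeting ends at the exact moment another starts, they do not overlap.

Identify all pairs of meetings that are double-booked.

Sorted by start: Roadmap Session, Roadmap Workshop, Hiring Briefing, Roadmap Demo, Release Meeting, Roadmap Huddle, Hiring Check-in, Compliance Call, Planning Review.
Roadmap Workshop starts exactly when Roadmap Session ends (back-to-back, no overlap), so Roadmap Session has no further overlaps.
Hiring Briefing starts after Roadmap Workshop ends, so Roadmap Workshop has no further overlaps.
Roadmap Demo starts after Hiring Briefing ends, so Hiring Briefing has no further overlaps.
Release Meeting starts after Roadmap Demo ends, so Roadmap Demo has no further overlaps.
Roadmap Huddle starts after Release Meeting ends, so Release Meeting has no further overlaps.
Hiring Check-in starts exactly when Roadmap Huddle ends (back-to-back, no overlap), so Roadmap Huddle has no further overlaps.
Compliance Call starts before Hiring Check-in ends → Hiring Check-in and Compliance Call overlap.
Planning Review starts before Hiring Check-in ends → Hiring Check-in and Planning Review overlap.
Planning Review starts exactly when Compliance Call ends (back-to-back, no overlap).

Compliance Call & Hiring Check-in, Hiring Check-in & Planning Review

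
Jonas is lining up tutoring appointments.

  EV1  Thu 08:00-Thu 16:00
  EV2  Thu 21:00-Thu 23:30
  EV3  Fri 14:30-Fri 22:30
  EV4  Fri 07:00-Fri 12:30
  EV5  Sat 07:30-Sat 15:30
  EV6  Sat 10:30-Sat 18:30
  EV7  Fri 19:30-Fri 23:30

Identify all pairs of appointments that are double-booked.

Sorted by start: EV1, EV2, EV4, EV3, EV7, EV5, EV6.
EV2 starts after EV1 ends — done with EV1.
EV4 starts after EV2 ends — done with EV2.
EV3 starts after EV4 ends — done with EV4.
EV7 starts before EV3 ends → EV3 and EV7 overlap.
EV5 starts after EV3 ends — done with EV3.
EV5 starts after EV7 ends — done with EV7.
EV6 starts before EV5 ends → EV5 and EV6 overlap.

EV3 & EV7, EV5 & EV6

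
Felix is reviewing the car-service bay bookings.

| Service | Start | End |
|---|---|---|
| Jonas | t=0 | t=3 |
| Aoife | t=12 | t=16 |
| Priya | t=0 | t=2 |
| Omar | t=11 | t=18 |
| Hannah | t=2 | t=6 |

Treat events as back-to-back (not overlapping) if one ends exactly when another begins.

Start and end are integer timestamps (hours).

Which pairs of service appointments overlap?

Two intervals overlap when each starts before the other ends.
Sorted by start: Jonas, Priya, Hannah, Omar, Aoife.
Priya starts before Jonas ends → Jonas and Priya overlap.
Hannah starts before Jonas ends → Jonas and Hannah overlap.
Omar starts after Jonas ends — done with Jonas.
Hannah starts exactly when Priya ends (back-to-back, no overlap) — done with Priya.
Omar starts after Hannah ends — done with Hannah.
Aoife starts before Omar ends → Omar and Aoife overlap.

Aoife & Omar, Hannah & Jonas, Jonas & Priya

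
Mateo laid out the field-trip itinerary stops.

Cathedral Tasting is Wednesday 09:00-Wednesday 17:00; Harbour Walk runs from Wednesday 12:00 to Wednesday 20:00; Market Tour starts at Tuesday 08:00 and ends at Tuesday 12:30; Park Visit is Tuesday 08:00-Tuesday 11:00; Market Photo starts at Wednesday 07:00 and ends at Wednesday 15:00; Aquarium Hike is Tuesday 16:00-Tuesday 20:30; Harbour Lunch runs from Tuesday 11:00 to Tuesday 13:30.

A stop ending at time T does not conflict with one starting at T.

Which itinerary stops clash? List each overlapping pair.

Cathedral Tasting & Harbour Walk, Cathedral Tasting & Market Photo, Harbour Lunch & Market Tour, Harbour Walk & Market Photo, Market Tour & Park Visit

Check each pair: they overlap iff neither finishes before the other starts.
Sorted by start: Market Tour, Park Visit, Harbour Lunch, Aquarium Hike, Market Photo, Cathedral Tasting, Harbour Walk.
Park Visit starts before Market Tour ends → Market Tour and Park Visit overlap.
Harbour Lunch starts before Market Tour ends → Market Tour and Harbour Lunch overlap.
Aquarium Hike starts after Market Tour ends, so nothing later overlaps Market Tour either.
Harbour Lunch starts exactly when Park Visit ends (back-to-back, no overlap), so nothing later overlaps Park Visit either.
Aquarium Hike starts after Harbour Lunch ends, so nothing later overlaps Harbour Lunch either.
Market Photo starts after Aquarium Hike ends, so nothing later overlaps Aquarium Hike either.
Cathedral Tasting starts before Market Photo ends → Market Photo and Cathedral Tasting overlap.
Harbour Walk starts before Market Photo ends → Market Photo and Harbour Walk overlap.
Harbour Walk starts before Cathedral Tasting ends → Cathedral Tasting and Harbour Walk overlap.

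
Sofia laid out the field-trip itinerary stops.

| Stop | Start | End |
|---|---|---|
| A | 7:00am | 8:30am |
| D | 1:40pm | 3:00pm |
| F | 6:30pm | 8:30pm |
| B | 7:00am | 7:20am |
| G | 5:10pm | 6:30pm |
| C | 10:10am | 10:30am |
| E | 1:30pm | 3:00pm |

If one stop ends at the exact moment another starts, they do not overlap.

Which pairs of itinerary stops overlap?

Sorted by start: A, B, C, E, D, G, F.
B starts before A ends → A and B overlap.
C starts after A ends — done with A.
C starts after B ends — done with B.
E starts after C ends — done with C.
D starts before E ends → E and D overlap.
G starts after E ends — done with E.
G starts after D ends — done with D.
F starts exactly when G ends (back-to-back, no overlap).

A & B, D & E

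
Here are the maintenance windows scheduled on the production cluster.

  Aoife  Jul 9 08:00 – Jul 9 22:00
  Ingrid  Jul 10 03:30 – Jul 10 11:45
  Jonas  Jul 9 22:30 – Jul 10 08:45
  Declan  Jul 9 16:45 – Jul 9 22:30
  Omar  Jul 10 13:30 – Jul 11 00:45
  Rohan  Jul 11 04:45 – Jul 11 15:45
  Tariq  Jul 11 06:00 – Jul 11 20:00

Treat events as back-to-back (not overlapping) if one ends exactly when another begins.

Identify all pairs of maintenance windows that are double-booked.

Sorted by start: Aoife, Declan, Jonas, Ingrid, Omar, Rohan, Tariq.
Declan starts before Aoife ends → Aoife and Declan overlap.
Jonas starts after Aoife ends; Aoife is clear from here.
Jonas starts exactly when Declan ends (back-to-back, no overlap); Declan is clear from here.
Ingrid starts before Jonas ends → Jonas and Ingrid overlap.
Omar starts after Jonas ends; Jonas is clear from here.
Omar starts after Ingrid ends; Ingrid is clear from here.
Rohan starts after Omar ends; Omar is clear from here.
Tariq starts before Rohan ends → Rohan and Tariq overlap.

Aoife & Declan, Ingrid & Jonas, Rohan & Tariq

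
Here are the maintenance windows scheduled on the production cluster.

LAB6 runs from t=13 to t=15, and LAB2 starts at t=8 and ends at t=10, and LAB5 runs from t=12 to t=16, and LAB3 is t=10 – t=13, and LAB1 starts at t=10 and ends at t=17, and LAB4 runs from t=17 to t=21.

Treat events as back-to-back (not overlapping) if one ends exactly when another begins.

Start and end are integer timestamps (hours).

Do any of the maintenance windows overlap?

Yes

Sorted by start: LAB2, LAB1, LAB3, LAB5, LAB6, LAB4.
LAB1 starts exactly when LAB2 ends (back-to-back, no overlap), so LAB2 has no further overlaps.
LAB3 starts before LAB1 ends → LAB1 and LAB3 overlap.
That's a conflict, so the schedule is not conflict-free.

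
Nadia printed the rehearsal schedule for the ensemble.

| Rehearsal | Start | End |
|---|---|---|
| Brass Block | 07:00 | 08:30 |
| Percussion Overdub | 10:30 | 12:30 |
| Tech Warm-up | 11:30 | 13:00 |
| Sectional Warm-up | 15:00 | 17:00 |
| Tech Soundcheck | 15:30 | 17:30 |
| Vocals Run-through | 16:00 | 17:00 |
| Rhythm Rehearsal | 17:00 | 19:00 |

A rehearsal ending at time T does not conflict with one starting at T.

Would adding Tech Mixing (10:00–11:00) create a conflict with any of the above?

Brass Block: ends 08:30 at or before Tech Mixing starts 10:00 → clear.
Percussion Overdub: starts 10:30 before Tech Mixing ends 11:00, and ends 12:30 after Tech Mixing starts 10:00 → overlap.
Tech Warm-up: starts 11:30 at or after Tech Mixing ends 11:00 → clear.
Sectional Warm-up: starts 15:00 at or after Tech Mixing ends 11:00 → clear.
Tech Soundcheck: starts 15:30 at or after Tech Mixing ends 11:00 → clear.
Vocals Run-through: starts 16:00 at or after Tech Mixing ends 11:00 → clear.
Rhythm Rehearsal: starts 17:00 at or after Tech Mixing ends 11:00 → clear.
Tech Mixing overlaps Percussion Overdub.

Yes — it overlaps Percussion Overdub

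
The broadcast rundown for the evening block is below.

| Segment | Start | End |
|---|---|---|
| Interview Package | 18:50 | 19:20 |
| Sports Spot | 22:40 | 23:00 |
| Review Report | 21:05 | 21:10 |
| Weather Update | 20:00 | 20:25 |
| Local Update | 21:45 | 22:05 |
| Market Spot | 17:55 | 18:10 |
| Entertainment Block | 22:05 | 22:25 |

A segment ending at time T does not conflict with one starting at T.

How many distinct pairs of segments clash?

0

Sorted by start: Market Spot, Interview Package, Weather Update, Review Report, Local Update, Entertainment Block, Sports Spot.
Interview Package starts after Market Spot ends, so Market Spot has no further overlaps.
Weather Update starts after Interview Package ends, so Interview Package has no further overlaps.
Review Report starts after Weather Update ends, so Weather Update has no further overlaps.
Local Update starts after Review Report ends, so Review Report has no further overlaps.
Entertainment Block starts exactly when Local Update ends (back-to-back, no overlap), so Local Update has no further overlaps.
Sports Spot starts after Entertainment Block ends.
No pair overlaps.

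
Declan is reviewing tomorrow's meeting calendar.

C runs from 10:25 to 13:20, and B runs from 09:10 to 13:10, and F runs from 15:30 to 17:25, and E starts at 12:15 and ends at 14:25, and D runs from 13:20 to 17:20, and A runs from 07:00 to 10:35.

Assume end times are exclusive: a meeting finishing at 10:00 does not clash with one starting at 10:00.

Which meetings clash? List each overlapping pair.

A & B, A & C, B & C, B & E, C & E, D & E, D & F

Sorted by start: A, B, C, E, D, F.
B starts before A ends → A and B overlap.
C starts before A ends → A and C overlap.
E starts after A ends, so A has no further overlaps.
C starts before B ends → B and C overlap.
E starts before B ends → B and E overlap.
D starts after B ends, so B has no further overlaps.
E starts before C ends → C and E overlap.
D starts exactly when C ends (back-to-back, no overlap), so C has no further overlaps.
D starts before E ends → E and D overlap.
F starts after E ends.
F starts before D ends → D and F overlap.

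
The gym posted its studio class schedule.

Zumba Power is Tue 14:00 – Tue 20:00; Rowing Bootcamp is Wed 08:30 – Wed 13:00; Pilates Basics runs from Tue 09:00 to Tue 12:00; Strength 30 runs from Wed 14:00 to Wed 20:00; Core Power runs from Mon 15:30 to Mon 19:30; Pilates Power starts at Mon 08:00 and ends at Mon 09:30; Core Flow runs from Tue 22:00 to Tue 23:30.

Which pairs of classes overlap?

Sorted by start: Pilates Power, Core Power, Pilates Basics, Zumba Power, Core Flow, Rowing Bootcamp, Strength 30.
Core Power starts after Pilates Power ends, so nothing later overlaps Pilates Power either.
Pilates Basics starts after Core Power ends, so nothing later overlaps Core Power either.
Zumba Power starts after Pilates Basics ends, so nothing later overlaps Pilates Basics either.
Core Flow starts after Zumba Power ends, so nothing later overlaps Zumba Power either.
Rowing Bootcamp starts after Core Flow ends, so nothing later overlaps Core Flow either.
Strength 30 starts after Rowing Bootcamp ends.

no overlapping pairs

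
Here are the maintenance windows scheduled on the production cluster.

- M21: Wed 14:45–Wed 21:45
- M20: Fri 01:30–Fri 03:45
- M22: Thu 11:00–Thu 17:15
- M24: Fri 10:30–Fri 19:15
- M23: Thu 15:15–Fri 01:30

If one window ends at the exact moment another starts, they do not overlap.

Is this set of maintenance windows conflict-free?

No

Check each pair: they overlap iff neither finishes before the other starts.
Sorted by start: M21, M22, M23, M20, M24.
M22 starts after M21 ends; M21 is clear from here.
M23 starts before M22 ends → M22 and M23 overlap.
That's a conflict, so the schedule is not conflict-free.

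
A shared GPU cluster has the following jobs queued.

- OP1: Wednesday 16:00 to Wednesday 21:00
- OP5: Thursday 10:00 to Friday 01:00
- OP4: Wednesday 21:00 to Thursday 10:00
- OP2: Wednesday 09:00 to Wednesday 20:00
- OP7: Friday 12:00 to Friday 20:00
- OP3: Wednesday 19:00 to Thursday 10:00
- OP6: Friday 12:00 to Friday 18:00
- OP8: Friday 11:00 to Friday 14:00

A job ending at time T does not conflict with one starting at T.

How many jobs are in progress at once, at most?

Sort all start/end points and keep a running count:
Wednesday 09:00 start OP2 → 1
Wednesday 16:00 start OP1 → 2
Wednesday 19:00 start OP3 → 3
Wednesday 20:00 end OP2 → 2
Wednesday 21:00 end OP1 → 1
Wednesday 21:00 start OP4 → 2
Thursday 10:00 end OP3 → 1
Thursday 10:00 end OP4 → 0
Thursday 10:00 start OP5 → 1
Friday 01:00 end OP5 → 0
Friday 11:00 start OP8 → 1
Friday 12:00 start OP6 → 2
Friday 12:00 start OP7 → 3
Friday 14:00 end OP8 → 2
Friday 18:00 end OP6 → 1
Friday 20:00 end OP7 → 0
Peak is 3, at Wednesday 19:00 (OP1, OP2, OP3).

3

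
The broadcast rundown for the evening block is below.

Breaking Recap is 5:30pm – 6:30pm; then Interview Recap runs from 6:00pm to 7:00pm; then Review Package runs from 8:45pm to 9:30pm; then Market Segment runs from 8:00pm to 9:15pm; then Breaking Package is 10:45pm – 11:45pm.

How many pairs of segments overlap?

Sorted by start: Breaking Recap, Interview Recap, Market Segment, Review Package, Breaking Package.
Interview Recap starts before Breaking Recap ends → Breaking Recap and Interview Recap overlap.
Market Segment starts after Breaking Recap ends, so Breaking Recap has no further overlaps.
Market Segment starts after Interview Recap ends, so Interview Recap has no further overlaps.
Review Package starts before Market Segment ends → Market Segment and Review Package overlap.
Breaking Package starts after Market Segment ends.
Breaking Package starts after Review Package ends.
Overlapping pairs: Breaking Recap & Interview Recap, Market Segment & Review Package — 2 in total.

2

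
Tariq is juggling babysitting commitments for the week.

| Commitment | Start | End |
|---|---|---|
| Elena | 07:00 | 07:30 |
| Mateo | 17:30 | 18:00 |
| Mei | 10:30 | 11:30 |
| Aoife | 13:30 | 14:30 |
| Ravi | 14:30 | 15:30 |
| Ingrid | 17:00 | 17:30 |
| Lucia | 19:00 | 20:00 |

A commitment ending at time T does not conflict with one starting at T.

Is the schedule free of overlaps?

Yes

Check each pair: they overlap iff neither finishes before the other starts.
Sorted by start: Elena, Mei, Aoife, Ravi, Ingrid, Mateo, Lucia.
Mei starts after Elena ends; Elena is clear from here.
Aoife starts after Mei ends; Mei is clear from here.
Ravi starts exactly when Aoife ends (back-to-back, no overlap); Aoife is clear from here.
Ingrid starts after Ravi ends; Ravi is clear from here.
Mateo starts exactly when Ingrid ends (back-to-back, no overlap); Ingrid is clear from here.
Lucia starts after Mateo ends.
Every pair is clear; the schedule has no overlaps.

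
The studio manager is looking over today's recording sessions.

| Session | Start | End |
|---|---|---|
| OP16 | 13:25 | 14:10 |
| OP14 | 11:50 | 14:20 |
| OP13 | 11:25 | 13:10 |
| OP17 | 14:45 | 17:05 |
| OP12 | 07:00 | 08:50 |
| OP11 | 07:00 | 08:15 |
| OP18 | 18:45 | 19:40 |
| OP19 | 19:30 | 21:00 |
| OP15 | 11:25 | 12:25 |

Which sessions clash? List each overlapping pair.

OP11 & OP12, OP13 & OP14, OP13 & OP15, OP14 & OP15, OP14 & OP16, OP18 & OP19

Sorted by start: OP11, OP12, OP13, OP15, OP14, OP16, OP17, OP18, OP19.
OP12 starts before OP11 ends → OP11 and OP12 overlap.
OP13 starts after OP11 ends — done with OP11.
OP13 starts after OP12 ends — done with OP12.
OP15 starts before OP13 ends → OP13 and OP15 overlap.
OP14 starts before OP13 ends → OP13 and OP14 overlap.
OP16 starts after OP13 ends — done with OP13.
OP14 starts before OP15 ends → OP15 and OP14 overlap.
OP16 starts after OP15 ends — done with OP15.
OP16 starts before OP14 ends → OP14 and OP16 overlap.
OP17 starts after OP14 ends — done with OP14.
OP17 starts after OP16 ends — done with OP16.
OP18 starts after OP17 ends — done with OP17.
OP19 starts before OP18 ends → OP18 and OP19 overlap.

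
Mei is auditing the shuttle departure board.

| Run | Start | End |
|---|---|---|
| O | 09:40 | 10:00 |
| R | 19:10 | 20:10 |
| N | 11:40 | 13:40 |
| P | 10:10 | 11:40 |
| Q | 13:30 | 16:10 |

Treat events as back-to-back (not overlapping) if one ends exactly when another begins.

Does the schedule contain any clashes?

Yes

Sorted by start: O, P, N, Q, R.
P starts after O ends, so O has no further overlaps.
N starts exactly when P ends (back-to-back, no overlap), so P has no further overlaps.
Q starts before N ends → N and Q overlap.
That's a conflict, so the schedule is not conflict-free.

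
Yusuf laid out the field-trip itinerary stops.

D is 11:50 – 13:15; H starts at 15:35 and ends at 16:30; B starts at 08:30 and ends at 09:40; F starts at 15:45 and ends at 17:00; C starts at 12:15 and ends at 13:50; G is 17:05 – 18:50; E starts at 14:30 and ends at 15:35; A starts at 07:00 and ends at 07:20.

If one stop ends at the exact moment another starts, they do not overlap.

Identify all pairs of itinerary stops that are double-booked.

C & D, F & H

Sorted by start: A, B, D, C, E, H, F, G.
B starts after A ends; A is clear from here.
D starts after B ends; B is clear from here.
C starts before D ends → D and C overlap.
E starts after D ends; D is clear from here.
E starts after C ends; C is clear from here.
H starts exactly when E ends (back-to-back, no overlap); E is clear from here.
F starts before H ends → H and F overlap.
G starts after H ends.
G starts after F ends.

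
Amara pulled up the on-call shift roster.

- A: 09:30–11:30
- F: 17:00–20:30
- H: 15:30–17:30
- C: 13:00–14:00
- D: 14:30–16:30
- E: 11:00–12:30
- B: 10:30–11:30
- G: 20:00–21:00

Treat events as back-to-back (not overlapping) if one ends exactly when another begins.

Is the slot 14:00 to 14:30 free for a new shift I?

A: ends 11:30 at or before I starts 14:00 → clear.
B: ends 11:30 at or before I starts 14:00 → clear.
E: ends 12:30 at or before I starts 14:00 → clear.
C: ends 14:00 at or before I starts 14:00 → clear.
D: starts 14:30 at or after I ends 14:30 → clear.
H: starts 15:30 at or after I ends 14:30 → clear.
F: starts 17:00 at or after I ends 14:30 → clear.
G: starts 20:00 at or after I ends 14:30 → clear.

Yes — the slot is free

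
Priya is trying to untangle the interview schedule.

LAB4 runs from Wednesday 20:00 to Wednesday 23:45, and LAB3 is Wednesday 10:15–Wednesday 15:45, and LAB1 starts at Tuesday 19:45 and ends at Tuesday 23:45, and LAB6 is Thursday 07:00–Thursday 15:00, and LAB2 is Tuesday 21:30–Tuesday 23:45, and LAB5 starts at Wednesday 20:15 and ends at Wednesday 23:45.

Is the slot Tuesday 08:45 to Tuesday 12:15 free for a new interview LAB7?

LAB1: starts Tuesday 19:45 at or after LAB7 ends Tuesday 12:15 → clear.
LAB2: starts Tuesday 21:30 at or after LAB7 ends Tuesday 12:15 → clear.
LAB3: starts Wednesday 10:15 at or after LAB7 ends Tuesday 12:15 → clear.
LAB4: starts Wednesday 20:00 at or after LAB7 ends Tuesday 12:15 → clear.
LAB5: starts Wednesday 20:15 at or after LAB7 ends Tuesday 12:15 → clear.
LAB6: starts Thursday 07:00 at or after LAB7 ends Tuesday 12:15 → clear.

Yes — the slot is free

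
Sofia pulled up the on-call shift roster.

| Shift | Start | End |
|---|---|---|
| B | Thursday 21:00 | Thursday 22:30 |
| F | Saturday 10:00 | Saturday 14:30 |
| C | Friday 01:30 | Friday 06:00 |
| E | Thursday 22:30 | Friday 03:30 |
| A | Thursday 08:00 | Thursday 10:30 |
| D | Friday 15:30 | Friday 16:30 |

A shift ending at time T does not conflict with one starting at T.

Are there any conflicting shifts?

Yes

Sorted by start: A, B, E, C, D, F.
B starts after A ends — done with A.
E starts exactly when B ends (back-to-back, no overlap) — done with B.
C starts before E ends → E and C overlap.
That's a conflict, so the schedule is not conflict-free.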